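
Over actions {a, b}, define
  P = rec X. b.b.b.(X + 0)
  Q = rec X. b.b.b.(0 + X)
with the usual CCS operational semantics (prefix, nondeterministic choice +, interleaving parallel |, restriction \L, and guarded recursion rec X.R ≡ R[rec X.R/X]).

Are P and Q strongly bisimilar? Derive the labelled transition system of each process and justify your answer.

bisimilar

P's transition system — 4 states:
  s0 = rec X. b.b.b.(X + 0) ⊢ —b→ s1
  s1 = b.b.((rec X. b.b.b.(X + 0)) + 0) ⊢ —b→ s2
  s2 = b.((rec X. b.b.b.(X + 0)) + 0) ⊢ —b→ s3
  s3 = (rec X. b.b.b.(X + 0)) + 0 ⊢ —b→ s1
Q's transition system — 4 states:
  t0 = rec X. b.b.b.(0 + X) ⊢ —b→ t1
  t1 = b.b.(0 + (rec X. b.b.b.(0 + X))) ⊢ —b→ t2
  t2 = b.(0 + (rec X. b.b.b.(0 + X))) ⊢ —b→ t3
  t3 = 0 + (rec X. b.b.b.(0 + X)) ⊢ —b→ t1
Partition-refinement fixed point:
  B0 = {s0, s1, s2, s3, t0, t1, t2, t3}
s0 ∈ B0, t0 ∈ B0 → same block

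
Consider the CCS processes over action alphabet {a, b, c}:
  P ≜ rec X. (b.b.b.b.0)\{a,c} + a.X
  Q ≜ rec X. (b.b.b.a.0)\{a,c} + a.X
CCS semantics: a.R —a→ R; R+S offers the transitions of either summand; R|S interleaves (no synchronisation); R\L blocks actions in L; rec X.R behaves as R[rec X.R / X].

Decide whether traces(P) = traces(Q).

LTS(P): 5 reachable states
  s0 = rec X. (b.b.b.b.0)\{a,c} + a.X ⊢ —a→ s0, —b→ s1
  s1 = (b.b.b.0)\{a,c} ⊢ —b→ s2
  s2 = (b.b.0)\{a,c} ⊢ —b→ s3
  s3 = (b.0)\{a,c} ⊢ —b→ s4
  s4 = 0\{a,c} ⊢ ·
LTS(Q): 4 reachable states
  t0 = rec X. (b.b.b.a.0)\{a,c} + a.X ⊢ —a→ t0, —b→ t1
  t1 = (b.b.a.0)\{a,c} ⊢ —b→ t2
  t2 = (b.a.0)\{a,c} ⊢ —b→ t3
  t3 = (a.0)\{a,c} ⊢ ·
Executing bbbb from P (initial set {s0}):
  after b @ step 1: {s1}
  after b @ step 2: {s2}
  after b @ step 3: {s3}
  after b @ step 4: {s4}
  P completes σ.
Executing bbbb from Q (initial set {t0}):
  after b @ step 1: {t1}
  after b @ step 2: {t2}
  after b @ step 3: {t3}
  after b @ step 4: ∅  — Q cannot continue

NO — witness ⟨bbbb⟩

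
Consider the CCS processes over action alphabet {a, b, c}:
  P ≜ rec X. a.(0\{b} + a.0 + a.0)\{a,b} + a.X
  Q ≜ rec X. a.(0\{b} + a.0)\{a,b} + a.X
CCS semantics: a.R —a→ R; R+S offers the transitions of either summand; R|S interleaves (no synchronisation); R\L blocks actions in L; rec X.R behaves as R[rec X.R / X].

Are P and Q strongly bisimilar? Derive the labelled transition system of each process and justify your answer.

bisimilar

Reachable graph of P (2 states):
  p0 = rec X. a.(0\{b} + a.0 + a.0)\{a,b} + a.X → --a--▸ p0, --a--▸ p1
  p1 = (0\{b} + a.0 + a.0)\{a,b} → (no moves)
Reachable graph of Q (2 states):
  q0 = rec X. a.(0\{b} + a.0)\{a,b} + a.X → --a--▸ q0, --a--▸ q1
  q1 = (0\{b} + a.0)\{a,b} → (no moves)
Bisimilarity quotient blocks:
  B0 = {p0, q0}
  B1 = {p1, q1}
p0 ∈ B0, q0 ∈ B0 → same block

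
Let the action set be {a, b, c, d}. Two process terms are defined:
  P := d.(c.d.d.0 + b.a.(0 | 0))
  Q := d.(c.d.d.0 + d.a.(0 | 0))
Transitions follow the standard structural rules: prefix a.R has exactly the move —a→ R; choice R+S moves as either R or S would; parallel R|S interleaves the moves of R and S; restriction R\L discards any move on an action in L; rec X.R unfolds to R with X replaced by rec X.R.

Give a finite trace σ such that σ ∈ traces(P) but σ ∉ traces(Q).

db

LTS(P): 7 reachable states
  u0 = d.(c.d.d.0 + b.a.(0 | 0)) | -d-> u1
  u1 = c.d.d.0 + b.a.(0 | 0) | -b-> u2, -c-> u3
  u2 = a.(0 | 0) | -a-> u4
  u3 = d.d.0 | -d-> u5
  u4 = 0 | 0 | ·
  u5 = d.0 | -d-> u6
  u6 = 0 | ·
LTS(Q): 7 reachable states
  v0 = d.(c.d.d.0 + d.a.(0 | 0)) | -d-> v1
  v1 = c.d.d.0 + d.a.(0 | 0) | -c-> v2, -d-> v3
  v2 = d.d.0 | -d-> v4
  v3 = a.(0 | 0) | -a-> v5
  v4 = d.0 | -d-> v6
  v5 = 0 | 0 | ·
  v6 = 0 | ·
Run σ = ⟨db⟩ on P: start {u0}
  after d @ step 1: {u1}
  after b @ step 2: {u2}
  ✓ P
Run σ = ⟨db⟩ on Q: start {v0}
  after d @ step 1: {v1}
  after b @ step 2: ∅ (Q stuck)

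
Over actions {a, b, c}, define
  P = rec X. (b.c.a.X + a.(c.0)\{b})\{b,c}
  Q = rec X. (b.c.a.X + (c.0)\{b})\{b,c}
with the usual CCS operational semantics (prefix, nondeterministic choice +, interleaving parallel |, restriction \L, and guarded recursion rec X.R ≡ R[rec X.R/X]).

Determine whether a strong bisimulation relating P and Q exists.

P ≁ Q

Reachable graph of P (2 states):
  p0 = rec X. (b.c.a.X + a.(c.0)\{b})\{b,c} → --a--▸ p1
  p1 = (c.0)\{b}\{b,c} → deadlocked
Reachable graph of Q (1 states):
  q0 = rec X. (b.c.a.X + (c.0)\{b})\{b,c} → deadlocked
Coarsest stable partition (strong bisimilarity classes):
  B0 = {p0}
  B1 = {p1, q0}
p0 ∈ B0, q0 ∈ B1 → different blocks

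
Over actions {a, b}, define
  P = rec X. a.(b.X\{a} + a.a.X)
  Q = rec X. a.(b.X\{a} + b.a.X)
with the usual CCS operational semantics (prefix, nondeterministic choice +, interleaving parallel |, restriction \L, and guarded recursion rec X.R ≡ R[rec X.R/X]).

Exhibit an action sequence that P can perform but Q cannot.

aa

P's transition system — 4 states:
  m0 = rec X. a.(b.X\{a} + a.a.X) | —a→ m1
  m1 = b.(rec X. a.(b.X\{a} + a.a.X))\{a} + a.a.(rec X. a.(b.X\{a} + a.a.X)) | —a→ m2, —b→ m3
  m2 = a.(rec X. a.(b.X\{a} + a.a.X)) | —a→ m0
  m3 = (rec X. a.(b.X\{a} + a.a.X))\{a} | ∅
Q's transition system — 4 states:
  n0 = rec X. a.(b.X\{a} + b.a.X) | —a→ n1
  n1 = b.(rec X. a.(b.X\{a} + b.a.X))\{a} + b.a.(rec X. a.(b.X\{a} + b.a.X)) | —b→ n2, —b→ n3
  n2 = (rec X. a.(b.X\{a} + b.a.X))\{a} | ∅
  n3 = a.(rec X. a.(b.X\{a} + b.a.X)) | —a→ n0
Trace ⟨aa⟩ through P, begin at {m0}:
  step 1 (a): {m1}
  step 2 (a): {m2}
  ✓ P
Trace ⟨aa⟩ through Q, begin at {n0}:
  step 1 (a): {n1}
  step 2 (a): no successor for Q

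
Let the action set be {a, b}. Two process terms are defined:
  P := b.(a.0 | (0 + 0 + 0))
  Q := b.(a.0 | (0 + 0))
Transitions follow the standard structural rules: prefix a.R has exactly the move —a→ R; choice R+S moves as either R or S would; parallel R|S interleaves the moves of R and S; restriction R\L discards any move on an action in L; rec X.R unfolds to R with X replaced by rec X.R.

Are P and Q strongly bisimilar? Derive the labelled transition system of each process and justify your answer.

P ~ Q

LTS(P): 3 reachable states
  s0 = b.(a.0 | (0 + 0 + 0)) → ··b··> s1
  s1 = a.0 | (0 + 0 + 0) → ··a··> s2
  s2 = 0 | (0 + 0 + 0) → stopped
LTS(Q): 3 reachable states
  t0 = b.(a.0 | (0 + 0)) → ··b··> t1
  t1 = a.0 | (0 + 0) → ··a··> t2
  t2 = 0 | (0 + 0) → stopped
Coarsest stable partition (strong bisimilarity classes):
  B0 = {s0, t0}
  B1 = {s1, t1}
  B2 = {s2, t2}
s0 ∈ B0, t0 ∈ B0 → same block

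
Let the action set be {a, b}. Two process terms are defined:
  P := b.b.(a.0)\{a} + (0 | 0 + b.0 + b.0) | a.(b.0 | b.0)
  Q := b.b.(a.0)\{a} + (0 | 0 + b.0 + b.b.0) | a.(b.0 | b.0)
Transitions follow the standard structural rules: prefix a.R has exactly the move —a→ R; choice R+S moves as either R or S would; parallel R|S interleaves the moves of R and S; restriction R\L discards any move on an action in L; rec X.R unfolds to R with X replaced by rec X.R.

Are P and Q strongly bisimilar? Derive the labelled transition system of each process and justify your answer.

NO

P's transition system — 12 states:
  u0 = b.b.(a.0)\{a} + (0 | 0 + b.0 + b.0) | a.(b.0 | b.0) has moves --a--▸ u1, --b--▸ u2, --b--▸ u3
  u1 = (0 | 0 + b.0 + b.0) | (b.0 | b.0) has moves --b--▸ u4, --b--▸ u5, --b--▸ u6
  u2 = 0 | a.(b.0 | b.0) has moves --a--▸ u6
  u3 = b.(a.0)\{a} has moves --b--▸ u7
  u4 = (0 | 0 + b.0 + b.0) | (0 | b.0) has moves --b--▸ u8, --b--▸ u9
  u5 = (0 | 0 + b.0 + b.0) | (b.0 | 0) has moves --b--▸ u10, --b--▸ u8
  u6 = 0 | (b.0 | b.0) has moves --b--▸ u10, --b--▸ u9
  u7 = (a.0)\{a} has moves (no moves)
  u8 = (0 | 0 + b.0 + b.0) | (0 | 0) has moves --b--▸ u11
  u9 = 0 | (0 | b.0) has moves --b--▸ u11
  u10 = 0 | (b.0 | 0) has moves --b--▸ u11
  u11 = 0 | (0 | 0) has moves (no moves)
Q's transition system — 17 states:
  v0 = b.b.(a.0)\{a} + (0 | 0 + b.0 + b.b.0) | a.(b.0 | b.0) has moves --a--▸ v1, --b--▸ v2, --b--▸ v3, --b--▸ v4
  v1 = (0 | 0 + b.0 + b.b.0) | (b.0 | b.0) has moves --b--▸ v5, --b--▸ v6, --b--▸ v7, --b--▸ v8
  v2 = 0 | a.(b.0 | b.0) has moves --a--▸ v7
  v3 = b.(a.0)\{a} has moves --b--▸ v9
  v4 = b.0 | a.(b.0 | b.0) has moves --a--▸ v8, --b--▸ v2
  v5 = (0 | 0 + b.0 + b.b.0) | (0 | b.0) has moves --b--▸ v10, --b--▸ v11, --b--▸ v12
  v6 = (0 | 0 + b.0 + b.b.0) | (b.0 | 0) has moves --b--▸ v10, --b--▸ v13, --b--▸ v14
  v7 = 0 | (b.0 | b.0) has moves --b--▸ v11, --b--▸ v13
  v8 = b.0 | (b.0 | b.0) has moves --b--▸ v12, --b--▸ v14, --b--▸ v7
  v9 = (a.0)\{a} has moves (no moves)
  v10 = (0 | 0 + b.0 + b.b.0) | (0 | 0) has moves --b--▸ v15, --b--▸ v16
  v11 = 0 | (0 | b.0) has moves --b--▸ v15
  v12 = b.0 | (0 | b.0) has moves --b--▸ v11, --b--▸ v16
  v13 = 0 | (b.0 | 0) has moves --b--▸ v15
  v14 = b.0 | (b.0 | 0) has moves --b--▸ v13, --b--▸ v16
  v15 = 0 | (0 | 0) has moves (no moves)
  v16 = b.0 | (0 | 0) has moves --b--▸ v15
Bisimilarity quotient blocks:
  B0 = {u0}
  B1 = {u10, u3, u8, u9, v11, v13, v16, v3}
  B2 = {u11, u7, v15, v9}
  B3 = {u1, v8}
  B4 = {u4, u5, u6, v12, v14, v7}
  B5 = {u2, v2}
  B6 = {v0}
  B7 = {v1}
  B8 = {v5, v6}
  B9 = {v10}
  B10 = {v4}
u0 ∈ B0, v0 ∈ B6 → different blocks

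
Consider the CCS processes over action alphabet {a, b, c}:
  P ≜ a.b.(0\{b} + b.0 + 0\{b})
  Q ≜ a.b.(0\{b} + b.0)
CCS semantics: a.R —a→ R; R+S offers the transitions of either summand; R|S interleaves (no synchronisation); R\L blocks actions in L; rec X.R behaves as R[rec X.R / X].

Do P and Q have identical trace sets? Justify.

YES

Reachable graph of P (4 states):
  u0 = a.b.(0\{b} + b.0 + 0\{b}) → =a=> u1
  u1 = b.(0\{b} + b.0 + 0\{b}) → =b=> u2
  u2 = 0\{b} + b.0 + 0\{b} → =b=> u3
  u3 = 0 → (no moves)
Reachable graph of Q (4 states):
  v0 = a.b.(0\{b} + b.0) → =a=> v1
  v1 = b.(0\{b} + b.0) → =b=> v2
  v2 = 0\{b} + b.0 → =b=> v3
  v3 = 0 → (no moves)
Coarsest stable partition (strong bisimilarity classes):
  B0 = {u0, v0}
  B1 = {u1, v1}
  B2 = {u2, v2}
  B3 = {u3, v3}
u0 ∈ B0, v0 ∈ B0 → same block
Bisimilar ⇒ trace-equivalent.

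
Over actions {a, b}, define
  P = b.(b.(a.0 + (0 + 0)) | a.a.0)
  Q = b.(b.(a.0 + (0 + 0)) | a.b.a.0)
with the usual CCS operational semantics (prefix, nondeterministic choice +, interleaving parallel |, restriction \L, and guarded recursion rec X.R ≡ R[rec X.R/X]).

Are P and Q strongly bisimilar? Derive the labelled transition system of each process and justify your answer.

P ≁ Q

LTS(P): 10 reachable states
  p0 = b.(b.(a.0 + (0 + 0)) | a.a.0) has moves --b--▸ p1
  p1 = b.(a.0 + (0 + 0)) | a.a.0 has moves --a--▸ p2, --b--▸ p3
  p2 = b.(a.0 + (0 + 0)) | a.0 has moves --a--▸ p4, --b--▸ p5
  p3 = (a.0 + (0 + 0)) | a.a.0 has moves --a--▸ p5, --a--▸ p6
  p4 = b.(a.0 + (0 + 0)) | 0 has moves --b--▸ p7
  p5 = (a.0 + (0 + 0)) | a.0 has moves --a--▸ p7, --a--▸ p8
  p6 = 0 | a.a.0 has moves --a--▸ p8
  p7 = (a.0 + (0 + 0)) | 0 has moves --a--▸ p9
  p8 = 0 | a.0 has moves --a--▸ p9
  p9 = 0 | 0 has moves deadlocked
LTS(Q): 13 reachable states
  q0 = b.(b.(a.0 + (0 + 0)) | a.b.a.0) has moves --b--▸ q1
  q1 = b.(a.0 + (0 + 0)) | a.b.a.0 has moves --a--▸ q2, --b--▸ q3
  q2 = b.(a.0 + (0 + 0)) | b.a.0 has moves --b--▸ q4, --b--▸ q5
  q3 = (a.0 + (0 + 0)) | a.b.a.0 has moves --a--▸ q4, --a--▸ q6
  q4 = (a.0 + (0 + 0)) | b.a.0 has moves --a--▸ q7, --b--▸ q8
  q5 = b.(a.0 + (0 + 0)) | a.0 has moves --a--▸ q9, --b--▸ q8
  q6 = 0 | a.b.a.0 has moves --a--▸ q7
  q7 = 0 | b.a.0 has moves --b--▸ q10
  q8 = (a.0 + (0 + 0)) | a.0 has moves --a--▸ q10, --a--▸ q11
  q9 = b.(a.0 + (0 + 0)) | 0 has moves --b--▸ q11
  q10 = 0 | a.0 has moves --a--▸ q12
  q11 = (a.0 + (0 + 0)) | 0 has moves --a--▸ q12
  q12 = 0 | 0 has moves deadlocked
Partition-refinement fixed point:
  B0 = {p0}
  B1 = {p1}
  B2 = {p2, q4, q5}
  B3 = {p5, p6, q8}
  B4 = {p7, p8, q10, q11}
  B5 = {p9, q12}
  B6 = {p4, q7, q9}
  B7 = {p3}
  B8 = {q0}
  B9 = {q1}
  B10 = {q3}
  B11 = {q6}
  B12 = {q2}
p0 ∈ B0, q0 ∈ B8 → different blocks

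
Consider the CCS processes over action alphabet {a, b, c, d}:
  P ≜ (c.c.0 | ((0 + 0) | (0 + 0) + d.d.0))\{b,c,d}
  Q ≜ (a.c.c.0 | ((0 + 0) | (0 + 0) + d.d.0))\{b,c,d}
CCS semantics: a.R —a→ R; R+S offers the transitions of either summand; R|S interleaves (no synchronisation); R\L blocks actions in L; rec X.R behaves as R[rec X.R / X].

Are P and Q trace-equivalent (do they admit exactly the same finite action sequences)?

traces(P) ≠ traces(Q) — witness ⟨a⟩

LTS(P): 1 reachable states
  s0 = (c.c.0 | ((0 + 0) | (0 + 0) + d.d.0))\{b,c,d} has moves (no moves)
LTS(Q): 2 reachable states
  t0 = (a.c.c.0 | ((0 + 0) | (0 + 0) + d.d.0))\{b,c,d} has moves ··a··> t1
  t1 = (c.c.0 | ((0 + 0) | (0 + 0) + d.d.0))\{b,c,d} has moves (no moves)
Run σ = ⟨a⟩ on Q: start {t0}
  [1] a ⇒ {t1}
  Q completes σ.
Run σ = ⟨a⟩ on P: start {s0}
  [1] a ⇒ no successor for P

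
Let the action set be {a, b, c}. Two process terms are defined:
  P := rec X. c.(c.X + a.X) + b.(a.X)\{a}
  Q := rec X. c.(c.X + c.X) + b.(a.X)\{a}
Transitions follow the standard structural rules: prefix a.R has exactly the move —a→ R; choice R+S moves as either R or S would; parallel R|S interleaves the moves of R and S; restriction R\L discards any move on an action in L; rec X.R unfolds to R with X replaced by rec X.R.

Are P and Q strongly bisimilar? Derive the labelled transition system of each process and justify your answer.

NO

Reachable graph of P (3 states):
  m0 = rec X. c.(c.X + a.X) + b.(a.X)\{a} → ··b··> m1, ··c··> m2
  m1 = (a.(rec X. c.(c.X + a.X) + b.(a.X)\{a}))\{a} → ∅
  m2 = c.(rec X. c.(c.X + a.X) + b.(a.X)\{a}) + a.(rec X. c.(c.X + a.X) + b.(a.X)\{a}) → ··a··> m0, ··c··> m0
Reachable graph of Q (3 states):
  n0 = rec X. c.(c.X + c.X) + b.(a.X)\{a} → ··b··> n1, ··c··> n2
  n1 = (a.(rec X. c.(c.X + c.X) + b.(a.X)\{a}))\{a} → ∅
  n2 = c.(rec X. c.(c.X + c.X) + b.(a.X)\{a}) + c.(rec X. c.(c.X + c.X) + b.(a.X)\{a}) → ··c··> n0
Coarsest stable partition (strong bisimilarity classes):
  B0 = {m0}
  B1 = {m2}
  B2 = {m1, n1}
  B3 = {n0}
  B4 = {n2}
m0 ∈ B0, n0 ∈ B3 → different blocks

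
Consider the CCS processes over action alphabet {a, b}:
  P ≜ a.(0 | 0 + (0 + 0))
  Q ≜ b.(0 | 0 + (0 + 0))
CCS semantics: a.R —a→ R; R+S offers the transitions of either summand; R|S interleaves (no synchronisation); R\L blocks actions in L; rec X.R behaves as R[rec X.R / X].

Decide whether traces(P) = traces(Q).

traces(P) ≠ traces(Q) — witness ⟨a⟩

Reachable graph of P (2 states):
  m0 = a.(0 | 0 + (0 + 0)) :: --a--▸ m1
  m1 = 0 | 0 + (0 + 0) :: ∅
Reachable graph of Q (2 states):
  n0 = b.(0 | 0 + (0 + 0)) :: --b--▸ n1
  n1 = 0 | 0 + (0 + 0) :: ∅
Executing a from P (initial set {m0}):
  [1] a ⇒ {m1}
  ✓ P
Executing a from Q (initial set {n0}):
  [1] a ⇒ ∅  — Q cannot continue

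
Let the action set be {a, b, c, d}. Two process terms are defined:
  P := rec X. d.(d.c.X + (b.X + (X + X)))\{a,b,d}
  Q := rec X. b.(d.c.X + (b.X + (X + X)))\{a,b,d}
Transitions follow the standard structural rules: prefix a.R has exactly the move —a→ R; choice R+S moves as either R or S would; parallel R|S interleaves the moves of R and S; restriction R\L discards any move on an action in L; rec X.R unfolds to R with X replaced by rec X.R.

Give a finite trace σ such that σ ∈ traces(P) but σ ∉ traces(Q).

Reachable graph of P (2 states):
  u0 = rec X. d.(d.c.X + (b.X + (X + X)))\{a,b,d} → --d--▸ u1
  u1 = (d.c.(rec X. d.(d.c.X + (b.X + (X + X)))\{a,b,d}) + (b.(rec X. d.(d.c.X + (b.X + (X + X)))\{a,b,d}) + ((rec X. d.(d.c.X + (b.X + (X + X)))\{a,b,d}) + (rec X. d.(d.c.X + (b.X + (X + X)))\{a,b,d}))))\{a,b,d} → (no moves)
Reachable graph of Q (2 states):
  v0 = rec X. b.(d.c.X + (b.X + (X + X)))\{a,b,d} → --b--▸ v1
  v1 = (d.c.(rec X. b.(d.c.X + (b.X + (X + X)))\{a,b,d}) + (b.(rec X. b.(d.c.X + (b.X + (X + X)))\{a,b,d}) + ((rec X. b.(d.c.X + (b.X + (X + X)))\{a,b,d}) + (rec X. b.(d.c.X + (b.X + (X + X)))\{a,b,d}))))\{a,b,d} → (no moves)
Run σ = ⟨d⟩ on P: start {u0}
  [1] d ⇒ {u1}
  ✓ P
Run σ = ⟨d⟩ on Q: start {v0}
  [1] d ⇒ no successor for Q

d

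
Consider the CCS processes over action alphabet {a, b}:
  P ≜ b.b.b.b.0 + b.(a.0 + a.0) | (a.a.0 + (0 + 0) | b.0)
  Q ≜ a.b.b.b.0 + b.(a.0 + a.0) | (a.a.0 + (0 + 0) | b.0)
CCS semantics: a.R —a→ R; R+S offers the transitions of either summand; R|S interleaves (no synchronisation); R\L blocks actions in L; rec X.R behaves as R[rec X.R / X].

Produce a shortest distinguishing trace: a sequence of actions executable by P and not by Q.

LTS(P): 16 reachable states
  m0 = b.b.b.b.0 + b.(a.0 + a.0) | (a.a.0 + (0 + 0) | b.0) ⊢ =a=> m1, =b=> m2, =b=> m3, =b=> m4
  m1 = b.(a.0 + a.0) | a.0 ⊢ =a=> m5, =b=> m6
  m2 = (a.0 + a.0) | (a.a.0 + (0 + 0) | b.0) ⊢ =a=> m6, =a=> m7, =b=> m8
  m3 = b.(a.0 + a.0) | ((0 + 0) | 0) ⊢ =b=> m8
  m4 = b.b.b.0 ⊢ =b=> m9
  m5 = b.(a.0 + a.0) | 0 ⊢ =b=> m10
  m6 = (a.0 + a.0) | a.0 ⊢ =a=> m10, =a=> m11
  m7 = 0 | (a.a.0 + (0 + 0) | b.0) ⊢ =a=> m11, =b=> m12
  m8 = (a.0 + a.0) | ((0 + 0) | 0) ⊢ =a=> m12
  m9 = b.b.0 ⊢ =b=> m13
  m10 = (a.0 + a.0) | 0 ⊢ =a=> m14
  m11 = 0 | a.0 ⊢ =a=> m14
  m12 = 0 | ((0 + 0) | 0) ⊢ stopped
  m13 = b.0 ⊢ =b=> m15
  m14 = 0 | 0 ⊢ stopped
  m15 = 0 ⊢ stopped
LTS(Q): 16 reachable states
  n0 = a.b.b.b.0 + b.(a.0 + a.0) | (a.a.0 + (0 + 0) | b.0) ⊢ =a=> n1, =a=> n2, =b=> n3, =b=> n4
  n1 = b.(a.0 + a.0) | a.0 ⊢ =a=> n5, =b=> n6
  n2 = b.b.b.0 ⊢ =b=> n7
  n3 = (a.0 + a.0) | (a.a.0 + (0 + 0) | b.0) ⊢ =a=> n6, =a=> n8, =b=> n9
  n4 = b.(a.0 + a.0) | ((0 + 0) | 0) ⊢ =b=> n9
  n5 = b.(a.0 + a.0) | 0 ⊢ =b=> n10
  n6 = (a.0 + a.0) | a.0 ⊢ =a=> n10, =a=> n11
  n7 = b.b.0 ⊢ =b=> n12
  n8 = 0 | (a.a.0 + (0 + 0) | b.0) ⊢ =a=> n11, =b=> n13
  n9 = (a.0 + a.0) | ((0 + 0) | 0) ⊢ =a=> n13
  n10 = (a.0 + a.0) | 0 ⊢ =a=> n14
  n11 = 0 | a.0 ⊢ =a=> n14
  n12 = b.0 ⊢ =b=> n15
  n13 = 0 | ((0 + 0) | 0) ⊢ stopped
  n14 = 0 | 0 ⊢ stopped
  n15 = 0 ⊢ stopped
Executing bbb from P (initial set {m0}):
  step 1 (b): {m2, m3, m4}
  step 2 (b): {m8, m9}
  step 3 (b): {m13}
  ✓ P
Executing bbb from Q (initial set {n0}):
  step 1 (b): {n3, n4}
  step 2 (b): {n9}
  step 3 (b): ∅  — Q cannot continue

bbb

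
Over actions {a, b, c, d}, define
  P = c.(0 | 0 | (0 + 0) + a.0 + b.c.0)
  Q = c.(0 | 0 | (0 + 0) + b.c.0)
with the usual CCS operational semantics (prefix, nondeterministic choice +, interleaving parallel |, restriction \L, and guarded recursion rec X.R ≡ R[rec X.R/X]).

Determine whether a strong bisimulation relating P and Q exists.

not bisimilar

P's transition system — 4 states:
  p0 = c.(0 | 0 | (0 + 0) + a.0 + b.c.0) :: ··c··> p1
  p1 = 0 | 0 | (0 + 0) + a.0 + b.c.0 :: ··a··> p2, ··b··> p3
  p2 = 0 :: ∅
  p3 = c.0 :: ··c··> p2
Q's transition system — 4 states:
  q0 = c.(0 | 0 | (0 + 0) + b.c.0) :: ··c··> q1
  q1 = 0 | 0 | (0 + 0) + b.c.0 :: ··b··> q2
  q2 = c.0 :: ··c··> q3
  q3 = 0 :: ∅
Coarsest stable partition (strong bisimilarity classes):
  B0 = {p0}
  B1 = {p1}
  B2 = {p2, q3}
  B3 = {p3, q2}
  B4 = {q0}
  B5 = {q1}
p0 ∈ B0, q0 ∈ B4 → different blocks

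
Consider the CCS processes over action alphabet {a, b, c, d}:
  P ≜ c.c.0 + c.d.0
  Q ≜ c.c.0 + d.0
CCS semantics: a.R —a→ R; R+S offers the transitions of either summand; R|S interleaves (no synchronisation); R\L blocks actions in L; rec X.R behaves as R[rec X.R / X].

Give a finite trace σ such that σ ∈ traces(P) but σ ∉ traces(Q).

Reachable graph of P (4 states):
  p0 = c.c.0 + c.d.0 ⊢ ··c··> p1, ··c··> p2
  p1 = c.0 ⊢ ··c··> p3
  p2 = d.0 ⊢ ··d··> p3
  p3 = 0 ⊢ deadlocked
Reachable graph of Q (3 states):
  q0 = c.c.0 + d.0 ⊢ ··c··> q1, ··d··> q2
  q1 = c.0 ⊢ ··c··> q2
  q2 = 0 ⊢ deadlocked
Trace ⟨cd⟩ through P, begin at {p0}:
  step 1 (c): {p1, p2}
  step 2 (d): {p3}
  ✓ P
Trace ⟨cd⟩ through Q, begin at {q0}:
  step 1 (c): {q1}
  step 2 (d): ∅  — Q cannot continue

cd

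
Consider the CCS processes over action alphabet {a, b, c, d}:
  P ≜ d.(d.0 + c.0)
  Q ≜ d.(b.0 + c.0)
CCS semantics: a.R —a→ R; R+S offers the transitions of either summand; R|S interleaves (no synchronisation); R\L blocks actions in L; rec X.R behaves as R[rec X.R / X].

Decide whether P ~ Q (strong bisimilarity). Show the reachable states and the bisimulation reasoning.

NO

Reachable graph of P (3 states):
  m0 = d.(d.0 + c.0) has moves -d-> m1
  m1 = d.0 + c.0 has moves -c-> m2, -d-> m2
  m2 = 0 has moves deadlocked
Reachable graph of Q (3 states):
  n0 = d.(b.0 + c.0) has moves -d-> n1
  n1 = b.0 + c.0 has moves -b-> n2, -c-> n2
  n2 = 0 has moves deadlocked
Bisimilarity quotient blocks:
  B0 = {m0}
  B1 = {m1}
  B2 = {m2, n2}
  B3 = {n0}
  B4 = {n1}
m0 ∈ B0, n0 ∈ B3 → different blocks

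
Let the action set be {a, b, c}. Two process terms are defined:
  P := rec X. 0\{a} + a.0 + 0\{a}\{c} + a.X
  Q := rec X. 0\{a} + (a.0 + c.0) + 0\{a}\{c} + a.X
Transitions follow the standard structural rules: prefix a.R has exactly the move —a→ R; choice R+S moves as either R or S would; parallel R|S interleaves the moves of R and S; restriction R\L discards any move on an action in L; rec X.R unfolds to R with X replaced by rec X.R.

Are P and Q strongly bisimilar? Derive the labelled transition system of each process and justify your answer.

LTS(P): 2 reachable states
  m0 = rec X. 0\{a} + a.0 + 0\{a}\{c} + a.X → —a→ m0, —a→ m1
  m1 = 0 → ·
LTS(Q): 2 reachable states
  n0 = rec X. 0\{a} + (a.0 + c.0) + 0\{a}\{c} + a.X → —a→ n0, —a→ n1, —c→ n1
  n1 = 0 → ·
Partition-refinement fixed point:
  B0 = {m0}
  B1 = {m1, n1}
  B2 = {n0}
m0 ∈ B0, n0 ∈ B2 → different blocks

P ≁ Q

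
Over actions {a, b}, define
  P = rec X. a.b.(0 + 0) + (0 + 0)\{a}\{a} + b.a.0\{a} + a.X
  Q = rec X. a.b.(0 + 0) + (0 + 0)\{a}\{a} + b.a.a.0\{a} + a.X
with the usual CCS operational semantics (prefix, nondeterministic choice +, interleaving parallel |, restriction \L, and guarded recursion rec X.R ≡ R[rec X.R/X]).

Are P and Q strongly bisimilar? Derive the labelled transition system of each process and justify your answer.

P ≁ Q

Reachable graph of P (5 states):
  m0 = rec X. a.b.(0 + 0) + (0 + 0)\{a}\{a} + b.a.0\{a} + a.X | --a--▸ m0, --a--▸ m1, --b--▸ m2
  m1 = b.(0 + 0) | --b--▸ m3
  m2 = a.0\{a} | --a--▸ m4
  m3 = 0 + 0 | ∅
  m4 = 0\{a} | ∅
Reachable graph of Q (6 states):
  n0 = rec X. a.b.(0 + 0) + (0 + 0)\{a}\{a} + b.a.a.0\{a} + a.X | --a--▸ n0, --a--▸ n1, --b--▸ n2
  n1 = b.(0 + 0) | --b--▸ n3
  n2 = a.a.0\{a} | --a--▸ n4
  n3 = 0 + 0 | ∅
  n4 = a.0\{a} | --a--▸ n5
  n5 = 0\{a} | ∅
Bisimilarity quotient blocks:
  B0 = {m0}
  B1 = {m2, n4}
  B2 = {m3, m4, n3, n5}
  B3 = {m1, n1}
  B4 = {n0}
  B5 = {n2}
m0 ∈ B0, n0 ∈ B4 → different blocks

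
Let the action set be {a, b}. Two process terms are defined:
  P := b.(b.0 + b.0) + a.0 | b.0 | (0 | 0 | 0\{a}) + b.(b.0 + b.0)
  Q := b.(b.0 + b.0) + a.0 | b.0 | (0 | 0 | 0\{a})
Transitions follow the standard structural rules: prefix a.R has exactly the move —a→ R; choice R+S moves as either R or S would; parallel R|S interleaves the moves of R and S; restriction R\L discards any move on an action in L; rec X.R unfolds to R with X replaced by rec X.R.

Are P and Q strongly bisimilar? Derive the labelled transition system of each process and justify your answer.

bisimilar

Reachable graph of P (6 states):
  p0 = b.(b.0 + b.0) + a.0 | b.0 | (0 | 0 | 0\{a}) + b.(b.0 + b.0) | -a-> p1, -b-> p2, -b-> p3
  p1 = 0 | b.0 | (0 | 0 | 0\{a}) | -b-> p4
  p2 = a.0 | 0 | (0 | 0 | 0\{a}) | -a-> p4
  p3 = b.0 + b.0 | -b-> p5
  p4 = 0 | 0 | (0 | 0 | 0\{a}) | deadlocked
  p5 = 0 | deadlocked
Reachable graph of Q (6 states):
  q0 = b.(b.0 + b.0) + a.0 | b.0 | (0 | 0 | 0\{a}) | -a-> q1, -b-> q2, -b-> q3
  q1 = 0 | b.0 | (0 | 0 | 0\{a}) | -b-> q4
  q2 = a.0 | 0 | (0 | 0 | 0\{a}) | -a-> q4
  q3 = b.0 + b.0 | -b-> q5
  q4 = 0 | 0 | (0 | 0 | 0\{a}) | deadlocked
  q5 = 0 | deadlocked
Bisimilarity quotient blocks:
  B0 = {p0, q0}
  B1 = {p2, q2}
  B2 = {p4, p5, q4, q5}
  B3 = {p1, p3, q1, q3}
p0 ∈ B0, q0 ∈ B0 → same block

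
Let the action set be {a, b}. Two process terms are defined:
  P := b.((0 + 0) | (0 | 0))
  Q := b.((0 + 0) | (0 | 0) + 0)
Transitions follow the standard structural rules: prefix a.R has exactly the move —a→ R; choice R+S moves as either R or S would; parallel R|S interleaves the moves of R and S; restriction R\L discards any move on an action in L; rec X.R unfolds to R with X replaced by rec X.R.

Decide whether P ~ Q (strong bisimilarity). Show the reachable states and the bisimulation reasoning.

Reachable graph of P (2 states):
  u0 = b.((0 + 0) | (0 | 0)) has moves —b→ u1
  u1 = (0 + 0) | (0 | 0) has moves ∅
Reachable graph of Q (2 states):
  v0 = b.((0 + 0) | (0 | 0) + 0) has moves —b→ v1
  v1 = (0 + 0) | (0 | 0) + 0 has moves ∅
Coarsest stable partition (strong bisimilarity classes):
  B0 = {u0, v0}
  B1 = {u1, v1}
u0 ∈ B0, v0 ∈ B0 → same block

YES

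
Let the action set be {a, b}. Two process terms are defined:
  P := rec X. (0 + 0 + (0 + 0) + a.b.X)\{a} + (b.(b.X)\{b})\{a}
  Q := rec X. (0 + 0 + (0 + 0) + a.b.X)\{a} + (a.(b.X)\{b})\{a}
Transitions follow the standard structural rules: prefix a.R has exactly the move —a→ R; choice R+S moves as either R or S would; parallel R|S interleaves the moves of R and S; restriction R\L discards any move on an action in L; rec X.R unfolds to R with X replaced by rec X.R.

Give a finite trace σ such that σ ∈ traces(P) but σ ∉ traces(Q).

b

LTS(P): 2 reachable states
  p0 = rec X. (0 + 0 + (0 + 0) + a.b.X)\{a} + (b.(b.X)\{b})\{a} :: --b--▸ p1
  p1 = (b.(rec X. (0 + 0 + (0 + 0) + a.b.X)\{a} + (b.(b.X)\{b})\{a}))\{b}\{a} :: ·
LTS(Q): 1 reachable states
  q0 = rec X. (0 + 0 + (0 + 0) + a.b.X)\{a} + (a.(b.X)\{b})\{a} :: ·
Trace ⟨b⟩ through P, begin at {p0}:
  [1] b ⇒ {p1}
  P completes σ.
Trace ⟨b⟩ through Q, begin at {q0}:
  [1] b ⇒ no successor for Q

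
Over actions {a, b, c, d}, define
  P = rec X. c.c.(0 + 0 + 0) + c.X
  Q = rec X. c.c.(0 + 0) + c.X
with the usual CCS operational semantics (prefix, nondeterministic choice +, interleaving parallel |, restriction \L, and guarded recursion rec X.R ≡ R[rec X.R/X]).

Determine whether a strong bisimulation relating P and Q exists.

P ~ Q

Reachable graph of P (3 states):
  s0 = rec X. c.c.(0 + 0 + 0) + c.X | —c→ s0, —c→ s1
  s1 = c.(0 + 0 + 0) | —c→ s2
  s2 = 0 + 0 + 0 | (no moves)
Reachable graph of Q (3 states):
  t0 = rec X. c.c.(0 + 0) + c.X | —c→ t0, —c→ t1
  t1 = c.(0 + 0) | —c→ t2
  t2 = 0 + 0 | (no moves)
Coarsest stable partition (strong bisimilarity classes):
  B0 = {s0, t0}
  B1 = {s1, t1}
  B2 = {s2, t2}
s0 ∈ B0, t0 ∈ B0 → same block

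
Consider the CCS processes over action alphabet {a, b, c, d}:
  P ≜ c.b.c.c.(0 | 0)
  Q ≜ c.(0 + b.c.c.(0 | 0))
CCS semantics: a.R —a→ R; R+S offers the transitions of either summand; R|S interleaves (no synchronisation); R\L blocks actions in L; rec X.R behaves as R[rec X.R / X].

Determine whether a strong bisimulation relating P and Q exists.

LTS(P): 5 reachable states
  m0 = c.b.c.c.(0 | 0) :: =c=> m1
  m1 = b.c.c.(0 | 0) :: =b=> m2
  m2 = c.c.(0 | 0) :: =c=> m3
  m3 = c.(0 | 0) :: =c=> m4
  m4 = 0 | 0 :: ∅
LTS(Q): 5 reachable states
  n0 = c.(0 + b.c.c.(0 | 0)) :: =c=> n1
  n1 = 0 + b.c.c.(0 | 0) :: =b=> n2
  n2 = c.c.(0 | 0) :: =c=> n3
  n3 = c.(0 | 0) :: =c=> n4
  n4 = 0 | 0 :: ∅
Partition-refinement fixed point:
  B0 = {m0, n0}
  B1 = {m1, n1}
  B2 = {m2, n2}
  B3 = {m3, n3}
  B4 = {m4, n4}
m0 ∈ B0, n0 ∈ B0 → same block

bisimilar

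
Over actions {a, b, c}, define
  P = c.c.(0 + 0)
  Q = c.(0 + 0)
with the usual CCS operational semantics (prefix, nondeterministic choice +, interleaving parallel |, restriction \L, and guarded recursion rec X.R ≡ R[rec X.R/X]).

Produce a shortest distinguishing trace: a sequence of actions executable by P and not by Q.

cc

LTS(P): 3 reachable states
  m0 = c.c.(0 + 0) has moves —c→ m1
  m1 = c.(0 + 0) has moves —c→ m2
  m2 = 0 + 0 has moves deadlocked
LTS(Q): 2 reachable states
  n0 = c.(0 + 0) has moves —c→ n1
  n1 = 0 + 0 has moves deadlocked
Trace ⟨cc⟩ through P, begin at {m0}:
  after c @ step 1: {m1}
  after c @ step 2: {m2}
  P completes σ.
Trace ⟨cc⟩ through Q, begin at {n0}:
  after c @ step 1: {n1}
  after c @ step 2: ∅  — Q cannot continue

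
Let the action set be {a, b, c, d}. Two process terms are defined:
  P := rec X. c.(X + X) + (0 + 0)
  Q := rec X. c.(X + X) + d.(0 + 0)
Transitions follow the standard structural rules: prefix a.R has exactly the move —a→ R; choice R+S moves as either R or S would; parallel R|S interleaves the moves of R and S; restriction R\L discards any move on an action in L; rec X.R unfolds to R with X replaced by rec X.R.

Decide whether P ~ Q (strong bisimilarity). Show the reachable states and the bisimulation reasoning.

LTS(P): 2 reachable states
  u0 = rec X. c.(X + X) + (0 + 0) ⊢ =c=> u1
  u1 = (rec X. c.(X + X) + (0 + 0)) + (rec X. c.(X + X) + (0 + 0)) ⊢ =c=> u1
LTS(Q): 3 reachable states
  v0 = rec X. c.(X + X) + d.(0 + 0) ⊢ =c=> v1, =d=> v2
  v1 = (rec X. c.(X + X) + d.(0 + 0)) + (rec X. c.(X + X) + d.(0 + 0)) ⊢ =c=> v1, =d=> v2
  v2 = 0 + 0 ⊢ deadlocked
Coarsest stable partition (strong bisimilarity classes):
  B0 = {u0, u1}
  B1 = {v0, v1}
  B2 = {v2}
u0 ∈ B0, v0 ∈ B1 → different blocks

NO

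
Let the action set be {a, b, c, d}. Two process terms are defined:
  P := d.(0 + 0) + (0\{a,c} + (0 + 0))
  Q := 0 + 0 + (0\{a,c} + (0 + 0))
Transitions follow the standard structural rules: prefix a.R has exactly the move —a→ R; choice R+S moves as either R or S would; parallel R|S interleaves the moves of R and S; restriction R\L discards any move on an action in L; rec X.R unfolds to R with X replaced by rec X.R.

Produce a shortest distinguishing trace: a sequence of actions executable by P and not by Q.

Reachable graph of P (2 states):
  s0 = d.(0 + 0) + (0\{a,c} + (0 + 0)) :: —d→ s1
  s1 = 0 + 0 :: (no moves)
Reachable graph of Q (1 states):
  t0 = 0 + 0 + (0\{a,c} + (0 + 0)) :: (no moves)
Executing d from P (initial set {s0}):
  [1] d ⇒ {s1}
  — P admits the full trace.
Executing d from Q (initial set {t0}):
  [1] d ⇒ ∅  — Q cannot continue

d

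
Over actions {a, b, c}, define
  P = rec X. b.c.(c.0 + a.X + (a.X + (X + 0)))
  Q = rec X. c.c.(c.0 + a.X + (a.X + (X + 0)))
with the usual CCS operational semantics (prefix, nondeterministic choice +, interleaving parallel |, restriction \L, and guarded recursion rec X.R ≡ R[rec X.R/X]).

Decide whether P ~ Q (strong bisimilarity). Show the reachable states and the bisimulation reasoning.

Reachable graph of P (4 states):
  s0 = rec X. b.c.(c.0 + a.X + (a.X + (X + 0))) → —b→ s1
  s1 = c.(c.0 + a.(rec X. b.c.(c.0 + a.X + (a.X + (X + 0)))) + (a.(rec X. b.c.(c.0 + a.X + (a.X + (X + 0)))) + ((rec X. b.c.(c.0 + a.X + (a.X + (X + 0)))) + 0))) → —c→ s2
  s2 = c.0 + a.(rec X. b.c.(c.0 + a.X + (a.X + (X + 0)))) + (a.(rec X. b.c.(c.0 + a.X + (a.X + (X + 0)))) + ((rec X. b.c.(c.0 + a.X + (a.X + (X + 0)))) + 0)) → —a→ s0, —b→ s1, —c→ s3
  s3 = 0 → (no moves)
Reachable graph of Q (4 states):
  t0 = rec X. c.c.(c.0 + a.X + (a.X + (X + 0))) → —c→ t1
  t1 = c.(c.0 + a.(rec X. c.c.(c.0 + a.X + (a.X + (X + 0)))) + (a.(rec X. c.c.(c.0 + a.X + (a.X + (X + 0)))) + ((rec X. c.c.(c.0 + a.X + (a.X + (X + 0)))) + 0))) → —c→ t2
  t2 = c.0 + a.(rec X. c.c.(c.0 + a.X + (a.X + (X + 0)))) + (a.(rec X. c.c.(c.0 + a.X + (a.X + (X + 0)))) + ((rec X. c.c.(c.0 + a.X + (a.X + (X + 0)))) + 0)) → —a→ t0, —c→ t1, —c→ t3
  t3 = 0 → (no moves)
Partition-refinement fixed point:
  B0 = {s0}
  B1 = {s1}
  B2 = {s2}
  B3 = {s3, t3}
  B4 = {t0}
  B5 = {t1}
  B6 = {t2}
s0 ∈ B0, t0 ∈ B4 → different blocks

NO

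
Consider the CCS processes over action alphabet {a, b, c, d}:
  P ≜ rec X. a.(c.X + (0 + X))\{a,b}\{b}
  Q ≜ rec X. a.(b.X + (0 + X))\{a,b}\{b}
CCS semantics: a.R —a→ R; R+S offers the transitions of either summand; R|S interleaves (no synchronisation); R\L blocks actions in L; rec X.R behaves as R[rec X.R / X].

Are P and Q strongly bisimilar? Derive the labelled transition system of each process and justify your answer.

NO

LTS(P): 3 reachable states
  s0 = rec X. a.(c.X + (0 + X))\{a,b}\{b} | —a→ s1
  s1 = (c.(rec X. a.(c.X + (0 + X))\{a,b}\{b}) + (0 + (rec X. a.(c.X + (0 + X))\{a,b}\{b})))\{a,b}\{b} | —c→ s2
  s2 = (rec X. a.(c.X + (0 + X))\{a,b}\{b})\{a,b}\{b} | deadlocked
LTS(Q): 2 reachable states
  t0 = rec X. a.(b.X + (0 + X))\{a,b}\{b} | —a→ t1
  t1 = (b.(rec X. a.(b.X + (0 + X))\{a,b}\{b}) + (0 + (rec X. a.(b.X + (0 + X))\{a,b}\{b})))\{a,b}\{b} | deadlocked
Coarsest stable partition (strong bisimilarity classes):
  B0 = {s0}
  B1 = {s1}
  B2 = {s2, t1}
  B3 = {t0}
s0 ∈ B0, t0 ∈ B3 → different blocks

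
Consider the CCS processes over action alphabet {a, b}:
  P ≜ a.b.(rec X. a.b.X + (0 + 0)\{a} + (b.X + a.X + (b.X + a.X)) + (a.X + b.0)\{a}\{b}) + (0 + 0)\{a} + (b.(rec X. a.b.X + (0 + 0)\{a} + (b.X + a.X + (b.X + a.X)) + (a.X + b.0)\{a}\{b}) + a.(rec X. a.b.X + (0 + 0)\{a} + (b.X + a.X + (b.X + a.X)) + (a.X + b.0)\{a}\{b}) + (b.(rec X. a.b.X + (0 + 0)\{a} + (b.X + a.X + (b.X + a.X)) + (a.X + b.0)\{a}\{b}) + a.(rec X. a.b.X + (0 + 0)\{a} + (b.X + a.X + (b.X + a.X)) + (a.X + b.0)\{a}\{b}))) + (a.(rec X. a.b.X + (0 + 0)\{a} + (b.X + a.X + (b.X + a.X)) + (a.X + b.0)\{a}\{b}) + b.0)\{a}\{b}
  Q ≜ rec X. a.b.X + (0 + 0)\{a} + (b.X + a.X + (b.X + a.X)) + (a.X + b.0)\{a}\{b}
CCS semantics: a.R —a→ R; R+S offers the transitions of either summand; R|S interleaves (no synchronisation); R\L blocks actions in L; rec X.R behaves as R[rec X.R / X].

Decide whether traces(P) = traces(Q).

trace-equivalent

LTS(P): 3 reachable states
  u0 = a.b.(rec X. a.b.X + (0 + 0)\{a} + (b.X + a.X + (b.X + a.X)) + (a.X + b.0)\{a}\{b}) + (0 + 0)\{a} + (b.(rec X. a.b.X + (0 + 0)\{a} + (b.X + a.X + (b.X + a.X)) + (a.X + b.0)\{a}\{b}) + a.(rec X. a.b.X + (0 + 0)\{a} + (b.X + a.X + (b.X + a.X)) + (a.X + b.0)\{a}\{b}) + (b.(rec X. a.b.X + (0 + 0)\{a} + (b.X + a.X + (b.X + a.X)) + (a.X + b.0)\{a}\{b}) + a.(rec X. a.b.X + (0 + 0)\{a} + (b.X + a.X + (b.X + a.X)) + (a.X + b.0)\{a}\{b}))) + (a.(rec X. a.b.X + (0 + 0)\{a} + (b.X + a.X + (b.X + a.X)) + (a.X + b.0)\{a}\{b}) + b.0)\{a}\{b} → =a=> u1, =a=> u2, =b=> u2
  u1 = b.(rec X. a.b.X + (0 + 0)\{a} + (b.X + a.X + (b.X + a.X)) + (a.X + b.0)\{a}\{b}) → =b=> u2
  u2 = rec X. a.b.X + (0 + 0)\{a} + (b.X + a.X + (b.X + a.X)) + (a.X + b.0)\{a}\{b} → =a=> u1, =a=> u2, =b=> u2
LTS(Q): 2 reachable states
  v0 = rec X. a.b.X + (0 + 0)\{a} + (b.X + a.X + (b.X + a.X)) + (a.X + b.0)\{a}\{b} → =a=> v0, =a=> v1, =b=> v0
  v1 = b.(rec X. a.b.X + (0 + 0)\{a} + (b.X + a.X + (b.X + a.X)) + (a.X + b.0)\{a}\{b}) → =b=> v0
Partition-refinement fixed point:
  B0 = {u0, u2, v0}
  B1 = {u1, v1}
u0 ∈ B0, v0 ∈ B0 → same block
Bisimilar ⇒ trace-equivalent.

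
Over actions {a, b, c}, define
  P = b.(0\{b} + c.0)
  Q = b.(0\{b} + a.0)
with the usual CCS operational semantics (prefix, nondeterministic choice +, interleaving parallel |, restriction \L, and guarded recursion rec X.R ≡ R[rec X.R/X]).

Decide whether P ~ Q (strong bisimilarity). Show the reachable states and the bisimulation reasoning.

NO

P's transition system — 3 states:
  s0 = b.(0\{b} + c.0) :: --b--▸ s1
  s1 = 0\{b} + c.0 :: --c--▸ s2
  s2 = 0 :: stopped
Q's transition system — 3 states:
  t0 = b.(0\{b} + a.0) :: --b--▸ t1
  t1 = 0\{b} + a.0 :: --a--▸ t2
  t2 = 0 :: stopped
Partition-refinement fixed point:
  B0 = {s0}
  B1 = {s1}
  B2 = {s2, t2}
  B3 = {t0}
  B4 = {t1}
s0 ∈ B0, t0 ∈ B3 → different blocks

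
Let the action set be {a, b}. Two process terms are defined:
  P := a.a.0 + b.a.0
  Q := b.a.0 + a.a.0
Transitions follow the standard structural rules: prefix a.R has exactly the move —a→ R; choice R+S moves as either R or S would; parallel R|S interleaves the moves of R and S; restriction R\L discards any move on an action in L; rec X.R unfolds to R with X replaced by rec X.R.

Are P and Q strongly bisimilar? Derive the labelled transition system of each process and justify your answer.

YES

LTS(P): 3 reachable states
  s0 = a.a.0 + b.a.0 :: =a=> s1, =b=> s1
  s1 = a.0 :: =a=> s2
  s2 = 0 :: stopped
LTS(Q): 3 reachable states
  t0 = b.a.0 + a.a.0 :: =a=> t1, =b=> t1
  t1 = a.0 :: =a=> t2
  t2 = 0 :: stopped
Coarsest stable partition (strong bisimilarity classes):
  B0 = {s0, t0}
  B1 = {s1, t1}
  B2 = {s2, t2}
s0 ∈ B0, t0 ∈ B0 → same block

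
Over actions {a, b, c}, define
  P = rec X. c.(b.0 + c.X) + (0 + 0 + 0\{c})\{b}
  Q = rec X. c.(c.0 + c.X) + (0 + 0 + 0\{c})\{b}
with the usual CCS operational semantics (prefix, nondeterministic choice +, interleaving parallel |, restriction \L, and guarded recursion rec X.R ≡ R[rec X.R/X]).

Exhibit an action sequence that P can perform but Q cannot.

P's transition system — 3 states:
  m0 = rec X. c.(b.0 + c.X) + (0 + 0 + 0\{c})\{b} has moves ··c··> m1
  m1 = b.0 + c.(rec X. c.(b.0 + c.X) + (0 + 0 + 0\{c})\{b}) has moves ··b··> m2, ··c··> m0
  m2 = 0 has moves ·
Q's transition system — 3 states:
  n0 = rec X. c.(c.0 + c.X) + (0 + 0 + 0\{c})\{b} has moves ··c··> n1
  n1 = c.0 + c.(rec X. c.(c.0 + c.X) + (0 + 0 + 0\{c})\{b}) has moves ··c··> n0, ··c··> n2
  n2 = 0 has moves ·
Executing cb from P (initial set {m0}):
  [1] c ⇒ {m1}
  [2] b ⇒ {m2}
  — P admits the full trace.
Executing cb from Q (initial set {n0}):
  [1] c ⇒ {n1}
  [2] b ⇒ no successor for Q

cb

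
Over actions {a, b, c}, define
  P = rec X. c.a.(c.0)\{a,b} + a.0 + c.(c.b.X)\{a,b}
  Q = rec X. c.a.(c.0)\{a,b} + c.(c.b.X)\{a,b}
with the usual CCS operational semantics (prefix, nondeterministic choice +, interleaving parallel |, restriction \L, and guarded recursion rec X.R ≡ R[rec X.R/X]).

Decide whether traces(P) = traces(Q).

traces(P) ≠ traces(Q) — witness ⟨a⟩

P's transition system — 7 states:
  u0 = rec X. c.a.(c.0)\{a,b} + a.0 + c.(c.b.X)\{a,b} ⊢ -a-> u1, -c-> u2, -c-> u3
  u1 = 0 ⊢ stopped
  u2 = (c.b.(rec X. c.a.(c.0)\{a,b} + a.0 + c.(c.b.X)\{a,b}))\{a,b} ⊢ -c-> u4
  u3 = a.(c.0)\{a,b} ⊢ -a-> u5
  u4 = (b.(rec X. c.a.(c.0)\{a,b} + a.0 + c.(c.b.X)\{a,b}))\{a,b} ⊢ stopped
  u5 = (c.0)\{a,b} ⊢ -c-> u6
  u6 = 0\{a,b} ⊢ stopped
Q's transition system — 6 states:
  v0 = rec X. c.a.(c.0)\{a,b} + c.(c.b.X)\{a,b} ⊢ -c-> v1, -c-> v2
  v1 = (c.b.(rec X. c.a.(c.0)\{a,b} + c.(c.b.X)\{a,b}))\{a,b} ⊢ -c-> v3
  v2 = a.(c.0)\{a,b} ⊢ -a-> v4
  v3 = (b.(rec X. c.a.(c.0)\{a,b} + c.(c.b.X)\{a,b}))\{a,b} ⊢ stopped
  v4 = (c.0)\{a,b} ⊢ -c-> v5
  v5 = 0\{a,b} ⊢ stopped
Executing a from P (initial set {u0}):
  [1] a ⇒ {u1}
  P completes σ.
Executing a from Q (initial set {v0}):
  [1] a ⇒ ∅  — Q cannot continue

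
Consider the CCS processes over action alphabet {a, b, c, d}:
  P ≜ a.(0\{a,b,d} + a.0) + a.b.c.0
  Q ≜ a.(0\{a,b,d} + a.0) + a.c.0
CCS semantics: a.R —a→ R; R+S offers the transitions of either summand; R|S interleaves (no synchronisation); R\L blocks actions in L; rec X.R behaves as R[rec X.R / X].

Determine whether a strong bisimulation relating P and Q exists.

P ≁ Q

Reachable graph of P (5 states):
  m0 = a.(0\{a,b,d} + a.0) + a.b.c.0 :: =a=> m1, =a=> m2
  m1 = 0\{a,b,d} + a.0 :: =a=> m3
  m2 = b.c.0 :: =b=> m4
  m3 = 0 :: stopped
  m4 = c.0 :: =c=> m3
Reachable graph of Q (4 states):
  n0 = a.(0\{a,b,d} + a.0) + a.c.0 :: =a=> n1, =a=> n2
  n1 = 0\{a,b,d} + a.0 :: =a=> n3
  n2 = c.0 :: =c=> n3
  n3 = 0 :: stopped
Bisimilarity quotient blocks:
  B0 = {m0}
  B1 = {m1, n1}
  B2 = {m3, n3}
  B3 = {m2}
  B4 = {m4, n2}
  B5 = {n0}
m0 ∈ B0, n0 ∈ B5 → different blocks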